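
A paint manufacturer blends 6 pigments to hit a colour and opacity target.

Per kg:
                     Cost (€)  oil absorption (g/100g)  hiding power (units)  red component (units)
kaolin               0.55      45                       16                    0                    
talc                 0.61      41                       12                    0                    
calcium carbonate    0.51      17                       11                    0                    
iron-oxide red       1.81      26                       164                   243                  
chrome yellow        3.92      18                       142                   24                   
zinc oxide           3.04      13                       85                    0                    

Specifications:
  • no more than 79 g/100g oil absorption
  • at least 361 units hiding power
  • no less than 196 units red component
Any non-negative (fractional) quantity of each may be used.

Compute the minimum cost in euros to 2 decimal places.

€3.98

Set it up as a linear program. Let x1 = kg of kaolin, x2 = kg of talc, x3 = kg of calcium carbonate, x4 = kg of iron-oxide red, x5 = kg of chrome yellow, x6 = kg of zinc oxide.
Minimize 0.55x1 + 0.61x2 + 0.51x3 + 1.81x4 + 3.92x5 + 3.04x6 s.t.:
  45x1 + 41x2 + 17x3 + 26x4 + 18x5 + 13x6 ≤ 79   (oil absorption)
  16x1 + 12x2 + 11x3 + 164x4 + 142x5 + 85x6 ≥ 361   (hiding power)
  243x4 + 24x5 ≥ 196   (red component)
  x1, x2, x3, x4, x5, x6 ≥ 0.
The optimal basis is {iron-oxide red}; kaolin, talc, calcium carbonate, chrome yellow, zinc oxide drop out. There the hiding power constraint is tight.
So iron-oxide red = 2.201 kg.
Hence cost = 1.81·2.201 = €3.9838.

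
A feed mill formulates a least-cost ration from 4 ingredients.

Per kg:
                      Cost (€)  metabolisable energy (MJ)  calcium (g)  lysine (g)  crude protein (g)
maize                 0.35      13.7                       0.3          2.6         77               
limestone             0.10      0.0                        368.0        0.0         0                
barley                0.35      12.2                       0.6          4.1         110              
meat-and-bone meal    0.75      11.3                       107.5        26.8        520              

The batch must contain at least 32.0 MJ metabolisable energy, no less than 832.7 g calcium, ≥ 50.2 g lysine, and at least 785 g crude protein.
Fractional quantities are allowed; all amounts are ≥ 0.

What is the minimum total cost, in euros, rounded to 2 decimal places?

Let x1 = kg of maize, x2 = kg of limestone, x3 = kg of barley, x4 = kg of meat-and-bone meal.
Minimise 0.35x1 + 0.1x2 + 0.35x3 + 0.75x4 s.t.:
  13.7x1 + 12.2x3 + 11.3x4 ≥ 32   (metabolisable energy)
  0.3x1 + 368x2 + 0.6x3 + 107.5x4 ≥ 832.7   (calcium)
  2.6x1 + 4.1x3 + 26.8x4 ≥ 50.2   (lysine)
  77x1 + 110x3 + 520x4 ≥ 785   (crude protein)
  x1, x2, x3, x4 ≥ 0.
The cheapest feasible vertex uses only maize, limestone, meat-and-bone meal; barley is not used. Binding constraints: metabolisable energy, calcium, lysine.
Optimal quantities: maize = 0.8596 kg, limestone = 1.739 kg, meat-and-bone meal = 1.79 kg.
Hence cost = 0.35·0.8596 + 0.1·1.739 + 0.75·1.79 = €1.8173.

€1.82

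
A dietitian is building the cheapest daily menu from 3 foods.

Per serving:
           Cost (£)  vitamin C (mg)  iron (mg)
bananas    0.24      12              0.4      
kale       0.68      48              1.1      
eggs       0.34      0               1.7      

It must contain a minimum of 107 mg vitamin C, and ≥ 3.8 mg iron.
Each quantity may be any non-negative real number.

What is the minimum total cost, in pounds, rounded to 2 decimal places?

Set it up as a linear program. Let x1 = servings of bananas, x2 = servings of kale, x3 = servings of eggs.
Minimize 0.24x1 + 0.68x2 + 0.34x3 s.t.:
  12x1 + 48x2 ≥ 107   (vitamin C)
  0.4x1 + 1.1x2 + 1.7x3 ≥ 3.8   (iron)
  x1, x2, x3 ≥ 0.
The optimal basis is {kale, eggs}; bananas drops out. There the vitamin C and iron constraints are tight.
So kale = 2.229 servings, eggs = 0.7929 servings.
Hence cost = 0.68·2.229 + 0.34·0.7929 = £1.7853.

£1.79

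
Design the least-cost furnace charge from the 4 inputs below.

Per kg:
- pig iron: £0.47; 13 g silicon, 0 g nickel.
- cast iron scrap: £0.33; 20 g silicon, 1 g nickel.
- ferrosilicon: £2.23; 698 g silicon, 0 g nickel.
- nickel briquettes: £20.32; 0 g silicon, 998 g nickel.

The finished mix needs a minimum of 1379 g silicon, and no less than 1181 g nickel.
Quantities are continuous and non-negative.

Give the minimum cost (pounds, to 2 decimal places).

£28.45

This is a linear program. Let x1 = kg of pig iron, x2 = kg of cast iron scrap, x3 = kg of ferrosilicon, x4 = kg of nickel briquettes.
Minimise 0.47x1 + 0.33x2 + 2.23x3 + 20.32x4 s.t.:
  13x1 + 20x2 + 698x3 ≥ 1379   (silicon)
  1x2 + 998x4 ≥ 1181   (nickel)
  x1, x2, x3, x4 ≥ 0.
At the optimum only ferrosilicon, nickel briquettes are positive (pig iron, cast iron scrap = 0). The silicon and nickel requirements are met with equality.
That vertex is x3 = 1.976, x4 = 1.183.
Cost = 2.23·1.976 + 20.32·1.183 = 28.44504.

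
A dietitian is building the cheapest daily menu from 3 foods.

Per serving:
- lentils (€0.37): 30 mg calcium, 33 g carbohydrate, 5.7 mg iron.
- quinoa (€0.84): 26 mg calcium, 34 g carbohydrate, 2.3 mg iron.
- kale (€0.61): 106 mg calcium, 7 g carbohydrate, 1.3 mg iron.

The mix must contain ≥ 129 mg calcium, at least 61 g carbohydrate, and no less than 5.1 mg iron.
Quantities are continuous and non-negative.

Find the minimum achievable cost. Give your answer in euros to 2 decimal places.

€1.08

Set it up as a linear program. Let x1 = servings of lentils, x2 = servings of quinoa, x3 = servings of kale.
Minimize 0.37x1 + 0.84x2 + 0.61x3 with:
  30x1 + 26x2 + 106x3 ≥ 129   (calcium)
  33x1 + 34x2 + 7x3 ≥ 61   (carbohydrate)
  5.7x1 + 2.3x2 + 1.3x3 ≥ 5.1   (iron)
  x1, x2, x3 ≥ 0.
At the optimum only lentils, kale are positive (quinoa = 0). The calcium and carbohydrate requirements are met with equality.
Solving gives x1 = 1.692, x3 = 0.7381.
Total cost: 0.37·1.692 + 0.61·0.7381 = 1.0763.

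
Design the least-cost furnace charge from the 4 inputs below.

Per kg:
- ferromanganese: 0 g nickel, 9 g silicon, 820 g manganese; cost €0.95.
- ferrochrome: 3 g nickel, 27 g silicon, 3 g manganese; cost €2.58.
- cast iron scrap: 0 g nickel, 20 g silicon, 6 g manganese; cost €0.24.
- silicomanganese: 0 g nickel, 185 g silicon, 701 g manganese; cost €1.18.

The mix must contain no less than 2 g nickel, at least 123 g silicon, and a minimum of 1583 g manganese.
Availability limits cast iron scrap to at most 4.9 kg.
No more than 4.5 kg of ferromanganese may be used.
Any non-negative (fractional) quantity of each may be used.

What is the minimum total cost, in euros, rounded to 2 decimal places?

€3.73

Set it up as a linear program. Let x1 = kg of ferromanganese, x2 = kg of ferrochrome, x3 = kg of cast iron scrap, x4 = kg of silicomanganese.
Minimize 0.95x1 + 2.58x2 + 0.24x3 + 1.18x4 subject to:
  3x2 ≥ 2   (nickel)
  9x1 + 27x2 + 20x3 + 185x4 ≥ 123   (silicon)
  820x1 + 3x2 + 6x3 + 701x4 ≥ 1583   (manganese)
  x3 ≤ 4.9
  x1 ≤ 4.5
  x1, x2, x3, x4 ≥ 0.
The optimal basis is {ferromanganese, ferrochrome, silicomanganese}; cast iron scrap drops out. Binding constraints: nickel, silicon, manganese.
That vertex is x1 = 1.505, x2 = 0.6667, x4 = 0.4943.
Cost = 0.95·1.505 + 2.58·0.6667 + 1.18·0.4943 = 3.7331.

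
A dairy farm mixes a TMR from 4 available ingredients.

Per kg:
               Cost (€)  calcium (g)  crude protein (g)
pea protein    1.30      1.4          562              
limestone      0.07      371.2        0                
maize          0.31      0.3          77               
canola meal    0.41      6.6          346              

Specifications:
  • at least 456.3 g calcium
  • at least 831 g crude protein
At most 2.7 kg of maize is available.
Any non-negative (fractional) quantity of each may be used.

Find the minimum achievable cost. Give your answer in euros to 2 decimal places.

€1.07

Let x1 = kg of pea protein, x2 = kg of limestone, x3 = kg of maize, x4 = kg of canola meal.
min 1.3x1 + 0.07x2 + 0.31x3 + 0.41x4 with:
  1.4x1 + 371.2x2 + 0.3x3 + 6.6x4 ≥ 456.3   (calcium)
  562x1 + 77x3 + 346x4 ≥ 831   (crude protein)
  x3 ≤ 2.7
  x1, x2, x3, x4 ≥ 0.
At the optimum only limestone, canola meal are positive (pea protein, maize = 0). There the calcium and crude protein constraints are tight.
Optimal quantities: limestone = 1.187 kg, canola meal = 2.402 kg.
Objective = 0.07·1.187 + 0.41·2.402 = 1.0679.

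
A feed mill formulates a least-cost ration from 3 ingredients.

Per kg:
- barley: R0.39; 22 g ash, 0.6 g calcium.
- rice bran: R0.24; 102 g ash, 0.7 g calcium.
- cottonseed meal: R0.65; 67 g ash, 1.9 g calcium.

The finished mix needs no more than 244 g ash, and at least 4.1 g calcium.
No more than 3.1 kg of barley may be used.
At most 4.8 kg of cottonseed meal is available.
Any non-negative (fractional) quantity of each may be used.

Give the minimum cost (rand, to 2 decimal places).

R1.40

This is a linear program. Let x1 = kg of barley, x2 = kg of rice bran, x3 = kg of cottonseed meal.
Minimize 0.39x1 + 0.24x2 + 0.65x3 s.t.:
  22x1 + 102x2 + 67x3 ≤ 244   (ash)
  0.6x1 + 0.7x2 + 1.9x3 ≥ 4.1   (calcium)
  x1 ≤ 3.1
  x3 ≤ 4.8
  x1, x2, x3 ≥ 0.
The cheapest feasible vertex uses only cottonseed meal; barley, rice bran are not used. Binding constraint: calcium.
That vertex is x3 = 2.158.
Objective = 0.65·2.158 = 1.4027.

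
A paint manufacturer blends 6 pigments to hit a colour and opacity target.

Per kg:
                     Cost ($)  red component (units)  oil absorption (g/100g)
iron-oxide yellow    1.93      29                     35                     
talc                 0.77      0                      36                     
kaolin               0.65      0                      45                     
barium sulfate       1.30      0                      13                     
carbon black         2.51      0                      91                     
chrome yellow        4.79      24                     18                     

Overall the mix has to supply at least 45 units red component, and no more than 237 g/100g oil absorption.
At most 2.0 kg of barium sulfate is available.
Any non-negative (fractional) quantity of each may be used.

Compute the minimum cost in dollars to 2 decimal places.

Set it up as a linear program. Let x1 = kg of iron-oxide yellow, x2 = kg of talc, x3 = kg of kaolin, x4 = kg of barium sulfate, x5 = kg of carbon black, x6 = kg of chrome yellow.
min 1.93x1 + 0.77x2 + 0.65x3 + 1.3x4 + 2.51x5 + 4.79x6 s.t.:
  29x1 + 24x6 ≥ 45   (red component)
  35x1 + 36x2 + 45x3 + 13x4 + 91x5 + 18x6 ≤ 237   (oil absorption)
  x4 ≤ 2
  x1, x2, x3, x4, x5, x6 ≥ 0.
The optimal basis is {iron-oxide yellow}; talc, kaolin, barium sulfate, carbon black, chrome yellow drop out. Binding constraint: red component.
Solving gives x1 = 1.5517.
Hence cost = 1.93·1.5517 = $2.9948.

$2.99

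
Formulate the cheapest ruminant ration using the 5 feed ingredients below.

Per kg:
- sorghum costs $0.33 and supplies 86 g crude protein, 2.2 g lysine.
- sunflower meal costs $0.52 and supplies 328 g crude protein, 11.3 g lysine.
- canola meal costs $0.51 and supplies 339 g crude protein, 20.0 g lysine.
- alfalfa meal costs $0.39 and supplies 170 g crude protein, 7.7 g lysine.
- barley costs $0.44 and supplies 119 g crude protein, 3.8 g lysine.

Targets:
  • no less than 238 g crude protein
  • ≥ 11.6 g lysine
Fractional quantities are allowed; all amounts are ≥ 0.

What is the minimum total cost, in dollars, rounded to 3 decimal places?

$0.358

Let x1 = kg of sorghum, x2 = kg of sunflower meal, x3 = kg of canola meal, x4 = kg of alfalfa meal, x5 = kg of barley.
Minimise 0.33x1 + 0.52x2 + 0.51x3 + 0.39x4 + 0.44x5 s.t.:
  86x1 + 328x2 + 339x3 + 170x4 + 119x5 ≥ 238   (crude protein)
  2.2x1 + 11.3x2 + 20x3 + 7.7x4 + 3.8x5 ≥ 11.6   (lysine)
  x1, x2, x3, x4, x5 ≥ 0.
The cheapest feasible vertex uses only canola meal; sorghum, sunflower meal, alfalfa meal, barley are not used. The crude protein requirement is met with equality.
That vertex is x3 = 0.7021.
Objective = 0.51·0.7021 = 0.35807.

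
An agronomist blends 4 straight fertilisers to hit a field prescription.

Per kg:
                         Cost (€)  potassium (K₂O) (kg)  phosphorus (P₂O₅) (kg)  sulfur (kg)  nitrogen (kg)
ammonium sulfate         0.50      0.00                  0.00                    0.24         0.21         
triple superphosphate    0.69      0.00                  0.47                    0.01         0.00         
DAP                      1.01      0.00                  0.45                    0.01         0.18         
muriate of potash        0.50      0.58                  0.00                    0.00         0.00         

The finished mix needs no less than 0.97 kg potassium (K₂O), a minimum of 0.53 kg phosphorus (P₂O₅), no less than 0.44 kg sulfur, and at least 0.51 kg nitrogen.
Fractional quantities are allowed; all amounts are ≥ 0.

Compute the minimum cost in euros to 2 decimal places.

€2.77

This is a linear program. Let x1 = kg of ammonium sulfate, x2 = kg of triple superphosphate, x3 = kg of DAP, x4 = kg of muriate of potash.
Minimise 0.5x1 + 0.69x2 + 1.01x3 + 0.5x4 with:
  0.58x4 ≥ 0.97   (potassium (K₂O))
  0.47x2 + 0.45x3 ≥ 0.53   (phosphorus (P₂O₅))
  0.24x1 + 0.01x2 + 0.01x3 ≥ 0.44   (sulfur)
  0.21x1 + 0.18x3 ≥ 0.51   (nitrogen)
  x1, x2, x3, x4 ≥ 0.
All 4 inputs are positive at the optimum. The potassium (K₂O), phosphorus (P₂O₅), sulfur, nitrogen requirements are met with equality.
Solving gives x1 = 1.785, x2 = 0.4088, x3 = 0.7508, x4 = 1.672.
Total cost: 0.5·1.785 + 0.69·0.4088 + 1.01·0.7508 + 0.5·1.672 = 2.7689.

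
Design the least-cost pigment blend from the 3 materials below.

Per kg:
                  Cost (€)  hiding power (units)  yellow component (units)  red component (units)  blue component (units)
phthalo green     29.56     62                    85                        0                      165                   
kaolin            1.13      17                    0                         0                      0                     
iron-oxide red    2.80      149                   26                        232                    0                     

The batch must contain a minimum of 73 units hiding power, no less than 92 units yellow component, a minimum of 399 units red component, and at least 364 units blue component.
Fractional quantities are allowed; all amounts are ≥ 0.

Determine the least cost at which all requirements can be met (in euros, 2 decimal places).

This is a linear program. Let x1 = kg of phthalo green, x2 = kg of kaolin, x3 = kg of iron-oxide red.
Minimize 29.56x1 + 1.13x2 + 2.8x3 with:
  62x1 + 17x2 + 149x3 ≥ 73   (hiding power)
  85x1 + 26x3 ≥ 92   (yellow component)
  232x3 ≥ 399   (red component)
  165x1 ≥ 364   (blue component)
  x1, x2, x3 ≥ 0.
At the optimum only phthalo green, iron-oxide red are positive (kaolin = 0). Binding constraints: red component and blue component.
Optimal quantities: phthalo green = 2.206 kg, iron-oxide red = 1.72 kg.
Hence cost = 29.56·2.206 + 2.8·1.72 = €70.0254.

€70.03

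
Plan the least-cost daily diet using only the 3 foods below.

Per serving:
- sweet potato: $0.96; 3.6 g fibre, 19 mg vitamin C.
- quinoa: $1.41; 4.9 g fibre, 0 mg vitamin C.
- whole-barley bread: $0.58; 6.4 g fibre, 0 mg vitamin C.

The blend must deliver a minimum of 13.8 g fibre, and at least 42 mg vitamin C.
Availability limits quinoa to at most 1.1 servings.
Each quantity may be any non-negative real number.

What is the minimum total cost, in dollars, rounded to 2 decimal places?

Let x1 = servings of sweet potato, x2 = servings of quinoa, x3 = servings of whole-barley bread.
Minimise 0.96x1 + 1.41x2 + 0.58x3 with:
  3.6x1 + 4.9x2 + 6.4x3 ≥ 13.8   (fibre)
  19x1 ≥ 42   (vitamin C)
  x2 ≤ 1.1
  x1, x2, x3 ≥ 0.
The optimal basis is {sweet potato, whole-barley bread}; quinoa drops out. Binding constraints: fibre and vitamin C.
That vertex is x1 = 2.211, x3 = 0.9128.
Hence cost = 0.96·2.211 + 0.58·0.9128 = $2.6520.

$2.65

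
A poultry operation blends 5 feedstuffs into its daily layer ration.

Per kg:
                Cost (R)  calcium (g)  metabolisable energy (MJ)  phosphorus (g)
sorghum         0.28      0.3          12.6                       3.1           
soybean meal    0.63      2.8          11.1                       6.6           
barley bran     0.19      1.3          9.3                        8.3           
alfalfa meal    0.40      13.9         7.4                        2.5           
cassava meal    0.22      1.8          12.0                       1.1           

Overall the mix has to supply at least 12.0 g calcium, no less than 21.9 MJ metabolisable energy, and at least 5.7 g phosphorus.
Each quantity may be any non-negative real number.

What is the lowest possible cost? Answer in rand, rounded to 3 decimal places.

R0.589

Set it up as a linear program. Let x1 = kg of sorghum, x2 = kg of soybean meal, x3 = kg of barley bran, x4 = kg of alfalfa meal, x5 = kg of cassava meal.
Minimise 0.28x1 + 0.63x2 + 0.19x3 + 0.4x4 + 0.22x5 with:
  0.3x1 + 2.8x2 + 1.3x3 + 13.9x4 + 1.8x5 ≥ 12   (calcium)
  12.6x1 + 11.1x2 + 9.3x3 + 7.4x4 + 12x5 ≥ 21.9   (metabolisable energy)
  3.1x1 + 6.6x2 + 8.3x3 + 2.5x4 + 1.1x5 ≥ 5.7   (phosphorus)
  x1, x2, x3, x4, x5 ≥ 0.
The cheapest feasible vertex uses only barley bran, alfalfa meal, cassava meal; sorghum, soybean meal are not used. There the calcium, metabolisable energy, phosphorus constraints are tight.
So barley bran = 0.3285 kg, alfalfa meal = 0.6838 kg, cassava meal = 1.149 kg.
Objective = 0.19·0.3285 + 0.4·0.6838 + 0.22·1.149 = 0.58872.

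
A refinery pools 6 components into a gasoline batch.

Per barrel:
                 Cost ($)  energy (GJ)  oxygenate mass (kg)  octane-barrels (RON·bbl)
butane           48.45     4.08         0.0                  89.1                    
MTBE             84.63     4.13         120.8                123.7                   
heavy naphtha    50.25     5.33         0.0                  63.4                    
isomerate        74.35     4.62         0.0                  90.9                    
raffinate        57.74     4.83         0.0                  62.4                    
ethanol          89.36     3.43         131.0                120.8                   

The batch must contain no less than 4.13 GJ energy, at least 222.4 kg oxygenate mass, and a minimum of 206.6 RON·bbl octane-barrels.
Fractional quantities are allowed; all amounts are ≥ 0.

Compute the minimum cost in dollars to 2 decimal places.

Let x1 = barrels of butane, x2 = barrels of MTBE, x3 = barrels of heavy naphtha, x4 = barrels of isomerate, x5 = barrels of raffinate, x6 = barrels of ethanol.
min 48.45x1 + 84.63x2 + 50.25x3 + 74.35x4 + 57.74x5 + 89.36x6 s.t.:
  4.08x1 + 4.13x2 + 5.33x3 + 4.62x4 + 4.83x5 + 3.43x6 ≥ 4.13   (energy)
  120.8x2 + 131x6 ≥ 222.4   (oxygenate mass)
  89.1x1 + 123.7x2 + 63.4x3 + 90.9x4 + 62.4x5 + 120.8x6 ≥ 206.6   (octane-barrels)
  x1, x2, x3, x4, x5, x6 ≥ 0.
At the optimum only MTBE, ethanol are positive (butane, heavy naphtha, isomerate, raffinate = 0). There the oxygenate mass and octane-barrels constraints are tight.
Solving gives x2 = 0.123246, x6 = 1.58406.
Total cost: 84.63·0.123246 + 89.36·1.58406 = 151.9819.

$151.98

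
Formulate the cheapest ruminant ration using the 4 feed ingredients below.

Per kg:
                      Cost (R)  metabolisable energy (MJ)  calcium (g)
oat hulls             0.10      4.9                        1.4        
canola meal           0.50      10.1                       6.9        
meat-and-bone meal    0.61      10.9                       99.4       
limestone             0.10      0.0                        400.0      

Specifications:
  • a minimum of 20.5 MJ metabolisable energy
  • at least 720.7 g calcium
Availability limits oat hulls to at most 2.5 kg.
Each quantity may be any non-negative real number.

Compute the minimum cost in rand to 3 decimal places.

This is a linear program. Let x1 = kg of oat hulls, x2 = kg of canola meal, x3 = kg of meat-and-bone meal, x4 = kg of limestone.
min 0.1x1 + 0.5x2 + 0.61x3 + 0.1x4 s.t.:
  4.9x1 + 10.1x2 + 10.9x3 ≥ 20.5   (metabolisable energy)
  1.4x1 + 6.9x2 + 99.4x3 + 400x4 ≥ 720.7   (calcium)
  x1 ≤ 2.5
  x1, x2, x3, x4 ≥ 0.
The minimum-cost mix takes nothing from meat-and-bone meal — only oat hulls, canola meal, limestone. The metabolisable energy, calcium, the oat hulls cap requirements are met with equality.
Solving gives x1 = 2.5, x2 = 0.8168, x4 = 1.779.
Hence cost = 0.1·2.5 + 0.5·0.8168 + 0.1·1.779 = R0.83630.

R0.836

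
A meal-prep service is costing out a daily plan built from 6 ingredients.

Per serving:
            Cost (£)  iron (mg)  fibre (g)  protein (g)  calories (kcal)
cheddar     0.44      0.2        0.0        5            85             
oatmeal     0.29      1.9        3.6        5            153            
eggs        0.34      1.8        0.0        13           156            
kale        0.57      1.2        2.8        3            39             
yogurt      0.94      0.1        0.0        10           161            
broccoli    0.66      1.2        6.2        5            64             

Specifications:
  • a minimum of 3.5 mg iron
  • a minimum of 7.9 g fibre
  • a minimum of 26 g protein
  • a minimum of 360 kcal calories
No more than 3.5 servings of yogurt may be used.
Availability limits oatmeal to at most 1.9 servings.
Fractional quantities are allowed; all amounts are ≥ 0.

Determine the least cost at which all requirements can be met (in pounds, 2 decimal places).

Let x1 = servings of cheddar, x2 = servings of oatmeal, x3 = servings of eggs, x4 = servings of kale, x5 = servings of yogurt, x6 = servings of broccoli.
min 0.44x1 + 0.29x2 + 0.34x3 + 0.57x4 + 0.94x5 + 0.66x6 s.t.:
  0.2x1 + 1.9x2 + 1.8x3 + 1.2x4 + 0.1x5 + 1.2x6 ≥ 3.5   (iron)
  3.6x2 + 2.8x4 + 6.2x6 ≥ 7.9   (fibre)
  5x1 + 5x2 + 13x3 + 3x4 + 10x5 + 5x6 ≥ 26   (protein)
  85x1 + 153x2 + 156x3 + 39x4 + 161x5 + 64x6 ≥ 360   (calories)
  x5 ≤ 3.5
  x2 ≤ 1.9
  x1, x2, x3, x4, x5, x6 ≥ 0.
The optimal basis is {oatmeal, eggs, broccoli}; cheddar, kale, yogurt drop out. There the fibre, protein, the oatmeal cap constraints are tight.
Solving gives x2 = 1.9, x3 = 1.203, x6 = 0.171.
Cost = 0.29·1.9 + 0.34·1.203 + 0.66·0.171 = 1.0729.

£1.07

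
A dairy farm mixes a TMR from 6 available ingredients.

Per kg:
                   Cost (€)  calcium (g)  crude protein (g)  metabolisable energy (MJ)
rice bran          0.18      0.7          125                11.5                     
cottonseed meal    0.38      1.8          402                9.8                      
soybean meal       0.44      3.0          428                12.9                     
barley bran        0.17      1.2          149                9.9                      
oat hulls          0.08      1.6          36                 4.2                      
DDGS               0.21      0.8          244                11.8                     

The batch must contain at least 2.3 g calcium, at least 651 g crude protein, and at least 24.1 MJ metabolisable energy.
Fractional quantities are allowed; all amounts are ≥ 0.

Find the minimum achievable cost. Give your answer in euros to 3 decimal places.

Treat it as an LP. Let x1 = kg of rice bran, x2 = kg of cottonseed meal, x3 = kg of soybean meal, x4 = kg of barley bran, x5 = kg of oat hulls, x6 = kg of DDGS.
min 0.18x1 + 0.38x2 + 0.44x3 + 0.17x4 + 0.08x5 + 0.21x6 with:
  0.7x1 + 1.8x2 + 3x3 + 1.2x4 + 1.6x5 + 0.8x6 ≥ 2.3   (calcium)
  125x1 + 402x2 + 428x3 + 149x4 + 36x5 + 244x6 ≥ 651   (crude protein)
  11.5x1 + 9.8x2 + 12.9x3 + 9.9x4 + 4.2x5 + 11.8x6 ≥ 24.1   (metabolisable energy)
  x1, x2, x3, x4, x5, x6 ≥ 0.
The cheapest feasible vertex uses only oat hulls, DDGS; rice bran, cottonseed meal, soybean meal, barley bran are not used. Binding constraints: calcium and crude protein.
Solving gives x5 = 0.1117, x6 = 2.652.
Objective = 0.08·0.1117 + 0.21·2.652 = 0.56586.

€0.566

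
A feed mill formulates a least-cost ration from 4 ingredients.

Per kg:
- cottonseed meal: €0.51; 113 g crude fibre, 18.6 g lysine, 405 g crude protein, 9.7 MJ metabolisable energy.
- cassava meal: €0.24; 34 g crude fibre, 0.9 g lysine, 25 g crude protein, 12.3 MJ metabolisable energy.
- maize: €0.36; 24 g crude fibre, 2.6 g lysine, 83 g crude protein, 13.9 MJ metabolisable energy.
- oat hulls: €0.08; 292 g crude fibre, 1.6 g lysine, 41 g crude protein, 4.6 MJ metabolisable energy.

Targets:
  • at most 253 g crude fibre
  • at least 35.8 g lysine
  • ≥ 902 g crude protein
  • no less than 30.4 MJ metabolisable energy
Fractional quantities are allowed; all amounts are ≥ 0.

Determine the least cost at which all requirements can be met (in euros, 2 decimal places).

€1.32

This is a linear program. Let x1 = kg of cottonseed meal, x2 = kg of cassava meal, x3 = kg of maize, x4 = kg of oat hulls.
Minimise 0.51x1 + 0.24x2 + 0.36x3 + 0.08x4 s.t.:
  113x1 + 34x2 + 24x3 + 292x4 ≤ 253   (crude fibre)
  18.6x1 + 0.9x2 + 2.6x3 + 1.6x4 ≥ 35.8   (lysine)
  405x1 + 25x2 + 83x3 + 41x4 ≥ 902   (crude protein)
  9.7x1 + 12.3x2 + 13.9x3 + 4.6x4 ≥ 30.4   (metabolisable energy)
  x1, x2, x3, x4 ≥ 0.
The optimal basis is {cottonseed meal, cassava meal, maize}; oat hulls drops out. Binding constraints: crude fibre, crude protein, metabolisable energy.
Optimal quantities: cottonseed meal = 2.08 kg, cassava meal = 0.02707 kg, maize = 0.7119 kg.
Hence cost = 0.51·2.08 + 0.24·0.02707 + 0.36·0.7119 = €1.3236.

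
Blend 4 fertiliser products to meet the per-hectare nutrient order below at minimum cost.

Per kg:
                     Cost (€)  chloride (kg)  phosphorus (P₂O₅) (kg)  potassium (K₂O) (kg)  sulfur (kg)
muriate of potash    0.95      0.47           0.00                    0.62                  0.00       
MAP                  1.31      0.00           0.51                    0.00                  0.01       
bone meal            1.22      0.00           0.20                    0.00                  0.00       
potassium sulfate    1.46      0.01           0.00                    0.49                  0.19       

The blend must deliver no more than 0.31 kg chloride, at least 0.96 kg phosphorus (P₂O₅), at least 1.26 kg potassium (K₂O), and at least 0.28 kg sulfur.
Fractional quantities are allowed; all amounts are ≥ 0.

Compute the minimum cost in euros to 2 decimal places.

This is a linear program. Let x1 = kg of muriate of potash, x2 = kg of MAP, x3 = kg of bone meal, x4 = kg of potassium sulfate.
Minimise 0.95x1 + 1.31x2 + 1.22x3 + 1.46x4 s.t.:
  0.47x1 + 0.01x4 ≤ 0.31   (chloride)
  0.51x2 + 0.2x3 ≥ 0.96   (phosphorus (P₂O₅))
  0.62x1 + 0.49x4 ≥ 1.26   (potassium (K₂O))
  0.01x2 + 0.19x4 ≥ 0.28   (sulfur)
  x1, x2, x3, x4 ≥ 0.
The cheapest feasible vertex uses only muriate of potash, MAP, potassium sulfate; bone meal is not used. Binding constraints: chloride, phosphorus (P₂O₅), potassium (K₂O).
So muriate of potash = 0.6216 kg, MAP = 1.882 kg, potassium sulfate = 1.785 kg.
Total cost: 0.95·0.6216 + 1.31·1.882 + 1.46·1.785 = 5.6620.

€5.66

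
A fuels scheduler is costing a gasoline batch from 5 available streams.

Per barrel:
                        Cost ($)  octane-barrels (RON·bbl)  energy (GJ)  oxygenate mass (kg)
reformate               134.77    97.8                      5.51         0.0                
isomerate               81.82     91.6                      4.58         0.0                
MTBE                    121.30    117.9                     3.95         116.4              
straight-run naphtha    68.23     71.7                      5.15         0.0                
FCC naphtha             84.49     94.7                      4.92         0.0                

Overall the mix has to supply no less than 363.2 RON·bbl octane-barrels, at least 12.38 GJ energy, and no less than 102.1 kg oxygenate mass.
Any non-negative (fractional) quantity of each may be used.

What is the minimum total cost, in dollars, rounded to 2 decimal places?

$338.17

Let x1 = barrels of reformate, x2 = barrels of isomerate, x3 = barrels of MTBE, x4 = barrels of straight-run naphtha, x5 = barrels of FCC naphtha.
Minimise 134.77x1 + 81.82x2 + 121.3x3 + 68.23x4 + 84.49x5 with:
  97.8x1 + 91.6x2 + 117.9x3 + 71.7x4 + 94.7x5 ≥ 363.2   (octane-barrels)
  5.51x1 + 4.58x2 + 3.95x3 + 5.15x4 + 4.92x5 ≥ 12.38   (energy)
  116.4x3 ≥ 102.1   (oxygenate mass)
  x1, x2, x3, x4, x5 ≥ 0.
The minimum-cost mix takes nothing from reformate, isomerate, straight-run naphtha — only MTBE, FCC naphtha. The octane-barrels and oxygenate mass requirements are met with equality.
So MTBE = 0.87715 barrels, FCC naphtha = 2.7432 barrels.
Cost = 121.3·0.87715 + 84.49·2.7432 = 338.1713.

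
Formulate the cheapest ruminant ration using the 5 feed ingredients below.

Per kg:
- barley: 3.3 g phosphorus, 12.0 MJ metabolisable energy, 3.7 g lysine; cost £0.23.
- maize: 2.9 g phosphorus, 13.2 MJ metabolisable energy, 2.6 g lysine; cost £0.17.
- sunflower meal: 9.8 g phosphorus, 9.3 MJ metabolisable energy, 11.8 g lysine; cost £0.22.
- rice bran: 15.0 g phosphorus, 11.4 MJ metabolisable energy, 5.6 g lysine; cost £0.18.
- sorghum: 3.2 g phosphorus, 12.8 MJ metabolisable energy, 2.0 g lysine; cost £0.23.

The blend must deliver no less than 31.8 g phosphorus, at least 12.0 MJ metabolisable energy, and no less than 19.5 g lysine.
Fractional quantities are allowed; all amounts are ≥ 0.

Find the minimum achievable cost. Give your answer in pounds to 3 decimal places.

Let x1 = kg of barley, x2 = kg of maize, x3 = kg of sunflower meal, x4 = kg of rice bran, x5 = kg of sorghum.
min 0.23x1 + 0.17x2 + 0.22x3 + 0.18x4 + 0.23x5 with:
  3.3x1 + 2.9x2 + 9.8x3 + 15x4 + 3.2x5 ≥ 31.8   (phosphorus)
  12x1 + 13.2x2 + 9.3x3 + 11.4x4 + 12.8x5 ≥ 12   (metabolisable energy)
  3.7x1 + 2.6x2 + 11.8x3 + 5.6x4 + 2x5 ≥ 19.5   (lysine)
  x1, x2, x3, x4, x5 ≥ 0.
The optimal basis is {sunflower meal, rice bran}; barley, maize, sorghum drop out. There the phosphorus and lysine constraints are tight.
So sunflower meal = 0.9369 kg, rice bran = 1.508 kg.
Objective = 0.22·0.9369 + 0.18·1.508 = 0.47756.

£0.478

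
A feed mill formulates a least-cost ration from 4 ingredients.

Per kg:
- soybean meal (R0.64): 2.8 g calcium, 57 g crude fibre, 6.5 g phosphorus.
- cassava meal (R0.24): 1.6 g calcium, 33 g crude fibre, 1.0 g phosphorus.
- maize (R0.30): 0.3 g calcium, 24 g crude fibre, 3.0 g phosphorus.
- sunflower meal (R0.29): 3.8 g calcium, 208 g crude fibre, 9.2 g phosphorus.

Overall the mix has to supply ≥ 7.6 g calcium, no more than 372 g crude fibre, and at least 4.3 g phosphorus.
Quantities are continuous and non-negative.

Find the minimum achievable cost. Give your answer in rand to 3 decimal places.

R0.675

Set it up as a linear program. Let x1 = kg of soybean meal, x2 = kg of cassava meal, x3 = kg of maize, x4 = kg of sunflower meal.
min 0.64x1 + 0.24x2 + 0.3x3 + 0.29x4 subject to:
  2.8x1 + 1.6x2 + 0.3x3 + 3.8x4 ≥ 7.6   (calcium)
  57x1 + 33x2 + 24x3 + 208x4 ≤ 372   (crude fibre)
  6.5x1 + 1x2 + 3x3 + 9.2x4 ≥ 4.3   (phosphorus)
  x1, x2, x3, x4 ≥ 0.
At the optimum only cassava meal, sunflower meal are positive (soybean meal, maize = 0). There the calcium and crude fibre constraints are tight.
Optimal quantities: cassava meal = 0.8062 kg, sunflower meal = 1.661 kg.
Objective = 0.24·0.8062 + 0.29·1.661 = 0.67518.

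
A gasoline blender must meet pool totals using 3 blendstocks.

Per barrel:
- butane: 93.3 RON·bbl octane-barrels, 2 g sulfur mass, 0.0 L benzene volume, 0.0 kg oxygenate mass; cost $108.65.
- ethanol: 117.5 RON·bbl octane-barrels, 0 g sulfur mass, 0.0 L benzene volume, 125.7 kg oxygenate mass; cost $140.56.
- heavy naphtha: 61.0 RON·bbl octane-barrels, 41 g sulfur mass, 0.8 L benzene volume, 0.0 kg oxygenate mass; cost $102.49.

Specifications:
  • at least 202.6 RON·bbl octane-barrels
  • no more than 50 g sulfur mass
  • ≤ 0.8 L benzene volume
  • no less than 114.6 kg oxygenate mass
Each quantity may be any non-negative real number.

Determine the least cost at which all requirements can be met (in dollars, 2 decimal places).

Set it up as a linear program. Let x1 = barrels of butane, x2 = barrels of ethanol, x3 = barrels of heavy naphtha.
Minimise 108.65x1 + 140.56x2 + 102.49x3 with:
  93.3x1 + 117.5x2 + 61x3 ≥ 202.6   (octane-barrels)
  2x1 + 41x3 ≤ 50   (sulfur mass)
  0.8x3 ≤ 0.8   (benzene volume)
  125.7x2 ≥ 114.6   (oxygenate mass)
  x1, x2, x3 ≥ 0.
The minimum-cost mix takes nothing from heavy naphtha — only butane, ethanol. There the octane-barrels and oxygenate mass constraints are tight.
Solving gives x1 = 1.0233, x2 = 0.91169.
Hence cost = 108.65·1.0233 + 140.56·0.91169 = $239.3287.

$239.33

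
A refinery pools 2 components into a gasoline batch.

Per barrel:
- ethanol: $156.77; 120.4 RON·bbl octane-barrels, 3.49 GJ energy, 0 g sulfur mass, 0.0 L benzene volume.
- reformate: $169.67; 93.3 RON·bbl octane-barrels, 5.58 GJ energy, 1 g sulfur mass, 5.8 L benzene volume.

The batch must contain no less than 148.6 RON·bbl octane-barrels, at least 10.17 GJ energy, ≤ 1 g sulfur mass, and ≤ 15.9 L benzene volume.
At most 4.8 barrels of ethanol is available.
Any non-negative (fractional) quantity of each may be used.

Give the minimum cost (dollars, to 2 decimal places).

Set it up as a linear program. Let x1 = barrels of ethanol, x2 = barrels of reformate.
Minimise 156.77x1 + 169.67x2 subject to:
  120.4x1 + 93.3x2 ≥ 148.6   (octane-barrels)
  3.49x1 + 5.58x2 ≥ 10.17   (energy)
  1x2 ≤ 1   (sulfur mass)
  5.8x2 ≤ 15.9   (benzene volume)
  x1 ≤ 4.8
  x1, x2 ≥ 0.
Both inputs are positive at the optimum. There the energy and sulfur mass constraints are tight.
So ethanol = 1.3152 barrels, reformate = 1 barrel.
Hence cost = 156.77·1.3152 + 169.67·1 = $375.8539.

$375.85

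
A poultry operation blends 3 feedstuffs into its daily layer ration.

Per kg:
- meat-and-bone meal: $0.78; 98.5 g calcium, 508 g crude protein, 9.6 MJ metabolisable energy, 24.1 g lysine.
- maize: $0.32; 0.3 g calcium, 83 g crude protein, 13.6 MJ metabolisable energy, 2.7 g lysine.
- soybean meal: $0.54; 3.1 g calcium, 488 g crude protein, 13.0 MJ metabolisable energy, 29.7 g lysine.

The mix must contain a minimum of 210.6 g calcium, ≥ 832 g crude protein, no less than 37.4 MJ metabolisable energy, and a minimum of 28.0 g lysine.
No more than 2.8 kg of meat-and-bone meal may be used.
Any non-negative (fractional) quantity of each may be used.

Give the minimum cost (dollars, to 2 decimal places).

Set it up as a linear program. Let x1 = kg of meat-and-bone meal, x2 = kg of maize, x3 = kg of soybean meal.
Minimise 0.78x1 + 0.32x2 + 0.54x3 with:
  98.5x1 + 0.3x2 + 3.1x3 ≥ 210.6   (calcium)
  508x1 + 83x2 + 488x3 ≥ 832   (crude protein)
  9.6x1 + 13.6x2 + 13x3 ≥ 37.4   (metabolisable energy)
  24.1x1 + 2.7x2 + 29.7x3 ≥ 28   (lysine)
  x1 ≤ 2.8
  x1, x2, x3 ≥ 0.
At the optimum only meat-and-bone meal, maize are positive (soybean meal = 0). The calcium and metabolisable energy requirements are met with equality.
That vertex is x1 = 2.134, x2 = 1.243.
Objective = 0.78·2.134 + 0.32·1.243 = 2.0623.

$2.06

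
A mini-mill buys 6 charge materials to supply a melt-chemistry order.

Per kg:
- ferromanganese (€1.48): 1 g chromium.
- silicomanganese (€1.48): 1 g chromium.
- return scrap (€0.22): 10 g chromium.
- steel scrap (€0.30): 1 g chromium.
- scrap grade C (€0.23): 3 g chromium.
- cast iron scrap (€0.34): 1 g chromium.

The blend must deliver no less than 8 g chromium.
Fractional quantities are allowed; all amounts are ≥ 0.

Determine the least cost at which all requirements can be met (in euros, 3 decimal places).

Let x1 = kg of ferromanganese, x2 = kg of silicomanganese, x3 = kg of return scrap, x4 = kg of steel scrap, x5 = kg of scrap grade C, x6 = kg of cast iron scrap.
Minimise 1.48x1 + 1.48x2 + 0.22x3 + 0.3x4 + 0.23x5 + 0.34x6 subject to:
  1x1 + 1x2 + 10x3 + 1x4 + 3x5 + 1x6 ≥ 8   (chromium)
  x1, x2, x3, x4, x5, x6 ≥ 0.
The optimal basis is {return scrap}; ferromanganese, silicomanganese, steel scrap, scrap grade C, cast iron scrap drop out. Binding constraint: chromium.
Optimal quantities: return scrap = 0.8 kg.
Total cost: 0.22·0.8 = 0.17600.

€0.176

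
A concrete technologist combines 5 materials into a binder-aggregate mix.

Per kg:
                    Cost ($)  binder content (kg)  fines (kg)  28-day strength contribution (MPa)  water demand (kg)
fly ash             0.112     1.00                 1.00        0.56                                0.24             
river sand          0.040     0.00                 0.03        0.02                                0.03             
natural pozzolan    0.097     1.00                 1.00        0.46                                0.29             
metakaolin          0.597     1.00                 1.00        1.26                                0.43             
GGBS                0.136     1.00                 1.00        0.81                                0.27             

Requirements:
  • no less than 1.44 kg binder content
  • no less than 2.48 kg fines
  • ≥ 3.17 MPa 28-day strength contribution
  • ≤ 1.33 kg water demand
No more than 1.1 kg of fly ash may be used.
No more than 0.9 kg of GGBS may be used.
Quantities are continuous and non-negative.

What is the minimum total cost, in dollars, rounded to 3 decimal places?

$0.928

Treat it as an LP. Let x1 = kg of fly ash, x2 = kg of river sand, x3 = kg of natural pozzolan, x4 = kg of metakaolin, x5 = kg of GGBS.
Minimise 0.112x1 + 0.04x2 + 0.097x3 + 0.597x4 + 0.136x5 with:
  1x1 + 1x3 + 1x4 + 1x5 ≥ 1.44   (binder content)
  1x1 + 0.03x2 + 1x3 + 1x4 + 1x5 ≥ 2.48   (fines)
  0.56x1 + 0.02x2 + 0.46x3 + 1.26x4 + 0.81x5 ≥ 3.17   (28-day strength contribution)
  0.24x1 + 0.03x2 + 0.29x3 + 0.43x4 + 0.27x5 ≤ 1.33   (water demand)
  x1 ≤ 1.1
  x5 ≤ 0.9
  x1, x2, x3, x4, x5 ≥ 0.
The minimum-cost mix takes nothing from river sand — only fly ash, natural pozzolan, metakaolin, GGBS. The 28-day strength contribution, water demand, the fly ash cap, the GGBS cap requirements are met with equality.
Solving gives x1 = 1.1, x3 = 1.505, x4 = 0.899, x5 = 0.9.
Objective = 0.112·1.1 + 0.097·1.505 + 0.597·0.899 + 0.136·0.9 = 0.92829.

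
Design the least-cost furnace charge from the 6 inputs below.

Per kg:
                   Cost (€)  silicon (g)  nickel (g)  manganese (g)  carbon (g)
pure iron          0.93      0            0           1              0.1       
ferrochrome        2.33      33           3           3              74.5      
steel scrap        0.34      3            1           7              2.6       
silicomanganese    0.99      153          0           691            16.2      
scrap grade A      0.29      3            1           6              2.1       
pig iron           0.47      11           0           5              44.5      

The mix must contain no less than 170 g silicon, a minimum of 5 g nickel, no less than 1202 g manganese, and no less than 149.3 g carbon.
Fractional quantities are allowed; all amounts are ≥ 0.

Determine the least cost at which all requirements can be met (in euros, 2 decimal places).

€4.29

Treat it as an LP. Let x1 = kg of pure iron, x2 = kg of ferrochrome, x3 = kg of steel scrap, x4 = kg of silicomanganese, x5 = kg of scrap grade A, x6 = kg of pig iron.
Minimise 0.93x1 + 2.33x2 + 0.34x3 + 0.99x4 + 0.29x5 + 0.47x6 s.t.:
  33x2 + 3x3 + 153x4 + 3x5 + 11x6 ≥ 170   (silicon)
  3x2 + 1x3 + 1x5 ≥ 5   (nickel)
  1x1 + 3x2 + 7x3 + 691x4 + 6x5 + 5x6 ≥ 1202   (manganese)
  0.1x1 + 74.5x2 + 2.6x3 + 16.2x4 + 2.1x5 + 44.5x6 ≥ 149.3   (carbon)
  x1, x2, x3, x4, x5, x6 ≥ 0.
At the optimum only silicomanganese, scrap grade A, pig iron are positive (pure iron, ferrochrome, steel scrap = 0). The nickel, manganese, carbon requirements are met with equality.
So silicomanganese = 1.678 kg, scrap grade A = 5 kg, pig iron = 2.508 kg.
Objective = 0.99·1.678 + 0.29·5 + 0.47·2.508 = 4.2900.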